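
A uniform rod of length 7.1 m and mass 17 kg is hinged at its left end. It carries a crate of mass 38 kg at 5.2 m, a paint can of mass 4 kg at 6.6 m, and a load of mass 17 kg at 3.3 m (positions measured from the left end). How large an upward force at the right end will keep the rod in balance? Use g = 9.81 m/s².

F ≈ 470 N

Sum moments about the left end (the unknown pivot reaction has zero arm there).
Beam weight: 17 × 9.81 = 166.8 N down at 3.55 m → arm 3.55 m, τ = 166.8 × 3.55 = 592.1 N·m clockwise.
Crate: 38 × 9.81 = 372.8 N down at 5.2 m → arm 5.2 m, τ = 372.8 × 5.2 = 1939 N·m clockwise.
Paint can: 4 × 9.81 = 39.24 N down at 6.6 m → arm 6.6 m, τ = 39.24 × 6.6 = 259 N·m clockwise.
Load: 17 × 9.81 = 166.8 N down at 3.3 m → arm 3.3 m, τ = 166.8 × 3.3 = 550.4 N·m clockwise.
Net moment of the loads = 3340 N·m clockwise.
The upward force F acts at the right end, arm 7.1 m, giving F × 7.1 counterclockwise.
For rotational equilibrium, F × 7.1 = 3340, so F = 3340 / 7.1 = 470 N.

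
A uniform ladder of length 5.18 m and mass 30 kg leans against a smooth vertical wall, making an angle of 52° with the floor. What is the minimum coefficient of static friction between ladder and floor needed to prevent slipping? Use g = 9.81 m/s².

μ_min ≈ 0.391

Sum moments about the foot of the ladder (the floor normal and friction both act there and drop out).
Ladder weight 30×9.81 = 294.3 N acts at 2.59 m along the ladder; its horizontal arm is 2.59·cos52° = 1.595 m → τ = 469.4 N·m clockwise.
Wall normal N acts horizontally at the top; its moment arm is the height L sinθ = 5.18·sin52° = 4.082 m, counterclockwise.
For rotational equilibrium, N × 4.082 = 469.4, so N = 115 N.
ΣFx = 0 ⇒ f = N_wall = 115 N. ΣFy = 0 ⇒ N_floor = 294.3 N.
μ_min = f / N_floor = 115 / 294.3 = 0.391.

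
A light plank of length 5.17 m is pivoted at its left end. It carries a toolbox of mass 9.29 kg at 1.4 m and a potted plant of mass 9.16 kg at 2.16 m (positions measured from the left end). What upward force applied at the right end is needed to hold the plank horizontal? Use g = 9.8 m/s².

F ≈ 62.2 N

Sum moments about the left end (the unknown pivot reaction has zero arm there).
Toolbox: 9.29 × 9.8 = 91.04 N down at 1.4 m → arm 1.4 m, τ = 91.04 × 1.4 = 127.5 N·m clockwise.
Potted plant: 9.16 × 9.8 = 89.77 N down at 2.16 m → arm 2.16 m, τ = 89.77 × 2.16 = 193.9 N·m clockwise.
Net moment of the loads = 321.4 N·m clockwise.
The upward force F acts at the right end, arm 5.17 m, giving F × 5.17 counterclockwise.
Setting net torque to zero: F × 5.17 = 321.4 → F = 321.4 / 5.17 = 62.2 N.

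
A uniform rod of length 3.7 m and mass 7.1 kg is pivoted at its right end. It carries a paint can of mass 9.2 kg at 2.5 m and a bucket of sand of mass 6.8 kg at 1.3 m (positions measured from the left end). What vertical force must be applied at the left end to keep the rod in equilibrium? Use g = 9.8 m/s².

Sum moments about the right end (the unknown pivot reaction has zero arm there).
Beam weight: 7.1 × 9.8 = 69.58 N down at 1.85 m → arm 1.85 m, τ = 69.58 × 1.85 = 128.7 N·m counterclockwise.
Paint can: 9.2 × 9.8 = 90.16 N down at 2.5 m → arm 1.2 m, τ = 90.16 × 1.2 = 108.2 N·m counterclockwise.
Bucket of sand: 6.8 × 9.8 = 66.64 N down at 1.3 m → arm 2.4 m, τ = 66.64 × 2.4 = 159.9 N·m counterclockwise.
Net moment of the loads = 396.8 N·m counterclockwise.
The upward force F acts at the left end, arm 3.7 m, giving F × 3.7 clockwise.
For rotational equilibrium, F × 3.7 = 396.8, so F = 396.8 / 3.7 = 107 N.

F ≈ 107 N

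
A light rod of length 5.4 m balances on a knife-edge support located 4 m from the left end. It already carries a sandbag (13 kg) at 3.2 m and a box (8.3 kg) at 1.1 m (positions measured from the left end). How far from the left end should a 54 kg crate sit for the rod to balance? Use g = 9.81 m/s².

x ≈ 4.64 m from the left end

Sum moments about the knife-edge support (at 4 m from the left end) (the support reaction has zero arm there).
Sandbag: 13 × 9.81 = 127.5 N down at 3.2 m → arm 0.8 m, τ = 127.5 × 0.8 = 102 N·m counterclockwise.
Box: 8.3 × 9.81 = 81.42 N down at 1.1 m → arm 2.9 m, τ = 81.42 × 2.9 = 236.1 N·m counterclockwise.
Net moment of existing loads = 338.1 N·m counterclockwise.
The crate weighs 54 × 9.81 = 529.7 N and must supply an equal clockwise moment, so its lever arm about the knife-edge support is 338.1 / 529.7 = 0.638 m.
That puts it at 4 + 0.638 = 4.64 m from the left end.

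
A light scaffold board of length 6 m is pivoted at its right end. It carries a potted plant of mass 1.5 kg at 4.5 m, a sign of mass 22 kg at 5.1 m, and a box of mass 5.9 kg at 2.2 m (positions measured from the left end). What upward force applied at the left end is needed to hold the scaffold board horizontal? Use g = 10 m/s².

F ≈ 74.1 N

About the right end:
Potted plant: 1.5 × 10 = 15 N down at 4.5 m → arm 1.5 m, τ = 15 × 1.5 = 22.5 N·m counterclockwise.
Sign: 22 × 10 = 220 N down at 5.1 m → arm 0.9 m, τ = 220 × 0.9 = 198 N·m counterclockwise.
Box: 5.9 × 10 = 59 N down at 2.2 m → arm 3.8 m, τ = 59 × 3.8 = 224.2 N·m counterclockwise.
Net moment of the loads = 444.7 N·m counterclockwise.
The upward force F acts at the left end, arm 6 m, giving F × 6 clockwise.
Στ = 0 ⇒ F × 6 = 444.7 ⇒ F = 444.7 / 6 = 74.1 N.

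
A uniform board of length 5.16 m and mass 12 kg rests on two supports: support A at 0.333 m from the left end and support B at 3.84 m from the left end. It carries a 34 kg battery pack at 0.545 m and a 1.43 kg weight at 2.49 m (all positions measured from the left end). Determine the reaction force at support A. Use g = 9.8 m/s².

R_A ≈ 361 N

Take moments about support B.
Beam weight: 12 × 9.8 = 117.6 N down at 2.58 m → arm 1.26 m, τ = 117.6 × 1.26 = 148.2 N·m counterclockwise.
Battery pack: 34 × 9.8 = 333.2 N down at 0.545 m → arm 3.295 m, τ = 333.2 × 3.295 = 1098 N·m counterclockwise.
Weight: 1.43 × 9.8 = 14.01 N down at 2.49 m → arm 1.35 m, τ = 14.01 × 1.35 = 18.91 N·m counterclockwise.
Net load moment about support B = 1265 N·m counterclockwise.
Reaction R at support A is upward at 0.333 m, arm 3.507 m → moment R × 3.507 clockwise.
For rotational equilibrium, R × 3.507 = 1265, so R = 361 N.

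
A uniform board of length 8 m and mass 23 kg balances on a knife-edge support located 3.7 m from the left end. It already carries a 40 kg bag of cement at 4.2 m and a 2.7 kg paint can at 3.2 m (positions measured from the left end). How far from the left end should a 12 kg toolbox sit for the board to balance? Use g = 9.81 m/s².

x ≈ 1.57 m from the left end

Choose the knife-edge support (at 3.7 m from the left end) as the axis so the support reaction has zero arm there.
Beam weight: 23 × 9.81 = 225.6 N down at 4 m → arm 0.3 m, τ = 225.6 × 0.3 = 67.68 N·m clockwise.
Bag of cement: 40 × 9.81 = 392.4 N down at 4.2 m → arm 0.5 m, τ = 392.4 × 0.5 = 196.2 N·m clockwise.
Paint can: 2.7 × 9.81 = 26.49 N down at 3.2 m → arm 0.5 m, τ = 26.49 × 0.5 = 13.24 N·m counterclockwise.
Net moment of existing loads = 250.6 N·m clockwise.
The toolbox weighs 12 × 9.81 = 117.7 N and must supply an equal counterclockwise moment, so its lever arm about the knife-edge support is 250.6 / 117.7 = 2.13 m.
That puts it at 3.7 − 2.13 = 1.57 m from the left end.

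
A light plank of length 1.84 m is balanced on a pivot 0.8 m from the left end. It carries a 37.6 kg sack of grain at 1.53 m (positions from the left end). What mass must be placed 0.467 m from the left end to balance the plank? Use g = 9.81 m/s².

Take moments about the pivot (at 0.8 m from the left end).
Sack of grain: 37.6 × 9.81 = 368.9 N down at 1.53 m → arm 0.73 m, τ = 368.9 × 0.73 = 269.3 N·m clockwise.
Net moment of known loads = 269.3 N·m clockwise.
An unknown mass m at 0.467 m has arm 0.333 m; its moment is m·g·0.333 counterclockwise.
Setting net torque to zero: m × 9.81 × 0.333 = 269.3 → m = 269.3 / (9.81 × 0.333) = 82.4 kg.

m ≈ 82.4 kg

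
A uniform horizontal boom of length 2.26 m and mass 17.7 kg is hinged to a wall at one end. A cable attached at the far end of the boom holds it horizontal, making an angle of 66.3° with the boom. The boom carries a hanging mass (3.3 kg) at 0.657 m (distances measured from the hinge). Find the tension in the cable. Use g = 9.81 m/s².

T ≈ 105 N

Take moments about the hinge.
Beam weight: 17.7 × 9.81 = 173.6 N down at 1.13 m → arm 1.13 m, τ = 173.6 × 1.13 = 196.2 N·m clockwise.
Hanging mass: 3.3 × 9.81 = 32.37 N down at 0.657 m → arm 0.657 m, τ = 32.37 × 0.657 = 21.27 N·m clockwise.
Total clockwise load moment = 217.5 N·m.
The cable tension T acts at 2.26 m; only its component perpendicular to the boom, T sinθ, produces torque. sin 66.3° = 0.9157.
Στ = 0 ⇒ T × 2.26 × 0.9157 = 217.5 ⇒ T = 217.5 / 2.069 = 105 N.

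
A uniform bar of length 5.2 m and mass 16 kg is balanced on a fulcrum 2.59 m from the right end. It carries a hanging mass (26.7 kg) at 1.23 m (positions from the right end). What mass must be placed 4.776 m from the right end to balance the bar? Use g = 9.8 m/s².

Choose the fulcrum (at 2.59 m from the right end) as the axis so the support reaction has zero arm there.
Beam weight: 16 × 9.8 = 156.8 N down at 2.6 m → arm 0.01 m, τ = 156.8 × 0.01 = 1.568 N·m counterclockwise.
Hanging mass: 26.7 × 9.8 = 261.7 N down at 1.23 m → arm 1.36 m, τ = 261.7 × 1.36 = 355.9 N·m clockwise.
Net moment of known loads = 354.3 N·m clockwise.
An unknown mass m at 4.776 m has arm 2.186 m; its moment is m·g·2.186 counterclockwise.
Balancing moments: m × 9.8 × 2.186 = 354.3, giving m = 354.3 / (9.8 × 2.186) = 16.5 kg.

m ≈ 16.5 kg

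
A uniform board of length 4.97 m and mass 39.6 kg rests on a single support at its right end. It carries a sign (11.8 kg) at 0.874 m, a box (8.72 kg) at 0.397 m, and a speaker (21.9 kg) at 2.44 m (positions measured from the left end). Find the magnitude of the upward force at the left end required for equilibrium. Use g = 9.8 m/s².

About the right end:
Beam weight: 39.6 × 9.8 = 388.1 N down at 2.485 m → arm 2.485 m, τ = 388.1 × 2.485 = 964.4 N·m counterclockwise.
Sign: 11.8 × 9.8 = 115.6 N down at 0.874 m → arm 4.096 m, τ = 115.6 × 4.096 = 473.5 N·m counterclockwise.
Box: 8.72 × 9.8 = 85.46 N down at 0.397 m → arm 4.573 m, τ = 85.46 × 4.573 = 390.8 N·m counterclockwise.
Speaker: 21.9 × 9.8 = 214.6 N down at 2.44 m → arm 2.53 m, τ = 214.6 × 2.53 = 542.9 N·m counterclockwise.
Net moment of the loads = 2372 N·m counterclockwise.
The upward force F acts at the left end, arm 4.97 m, giving F × 4.97 clockwise.
For rotational equilibrium, F × 4.97 = 2372, so F = 2372 / 4.97 = 477 N.

F ≈ 477 N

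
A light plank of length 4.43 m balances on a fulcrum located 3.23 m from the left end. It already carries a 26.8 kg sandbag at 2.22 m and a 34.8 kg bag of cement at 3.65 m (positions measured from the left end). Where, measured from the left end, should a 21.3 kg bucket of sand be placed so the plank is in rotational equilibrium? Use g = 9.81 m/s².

x ≈ 3.81 m from the left end

Sum moments about the fulcrum (at 3.23 m from the left end) (the support reaction has zero arm there).
Sandbag: 26.8 × 9.81 = 262.9 N down at 2.22 m → arm 1.01 m, τ = 262.9 × 1.01 = 265.5 N·m counterclockwise.
Bag of cement: 34.8 × 9.81 = 341.4 N down at 3.65 m → arm 0.42 m, τ = 341.4 × 0.42 = 143.4 N·m clockwise.
Net moment of existing loads = 122.1 N·m counterclockwise.
The bucket of sand weighs 21.3 × 9.81 = 209 N and must supply an equal clockwise moment, so its lever arm about the fulcrum is 122.1 / 209 = 0.584 m.
That puts it at 3.23 + 0.584 = 3.81 m from the left end.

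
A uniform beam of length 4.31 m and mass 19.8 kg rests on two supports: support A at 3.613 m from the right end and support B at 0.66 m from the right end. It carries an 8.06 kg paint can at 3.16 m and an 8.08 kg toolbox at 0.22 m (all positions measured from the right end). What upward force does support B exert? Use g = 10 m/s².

R_B ≈ 203 N

Choose support A as the axis so its reaction then has zero moment arm.
Beam weight: 19.8 × 10 = 198 N down at 2.155 m → arm 1.458 m, τ = 198 × 1.458 = 288.7 N·m clockwise.
Paint can: 8.06 × 10 = 80.6 N down at 3.16 m → arm 0.453 m, τ = 80.6 × 0.453 = 36.51 N·m clockwise.
Toolbox: 8.08 × 10 = 80.8 N down at 0.22 m → arm 3.393 m, τ = 80.8 × 3.393 = 274.2 N·m clockwise.
Net load moment about support A = 599.4 N·m clockwise.
Reaction R at support B is upward at 0.66 m, arm 2.953 m → moment R × 2.953 counterclockwise.
Balancing moments: R × 2.953 = 599.4, giving R = 203 N.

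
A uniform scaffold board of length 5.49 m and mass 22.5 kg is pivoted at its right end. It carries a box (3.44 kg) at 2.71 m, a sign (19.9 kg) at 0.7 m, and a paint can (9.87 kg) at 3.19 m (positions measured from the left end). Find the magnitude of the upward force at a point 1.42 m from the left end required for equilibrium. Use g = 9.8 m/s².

Take moments about the right end.
Beam weight: 22.5 × 9.8 = 220.5 N down at 2.745 m → arm 2.745 m, τ = 220.5 × 2.745 = 605.3 N·m counterclockwise.
Box: 3.44 × 9.8 = 33.71 N down at 2.71 m → arm 2.78 m, τ = 33.71 × 2.78 = 93.71 N·m counterclockwise.
Sign: 19.9 × 9.8 = 195 N down at 0.7 m → arm 4.79 m, τ = 195 × 4.79 = 934 N·m counterclockwise.
Paint can: 9.87 × 9.8 = 96.73 N down at 3.19 m → arm 2.3 m, τ = 96.73 × 2.3 = 222.5 N·m counterclockwise.
Net moment of the loads = 1856 N·m counterclockwise.
The upward force F acts at a point 1.42 m from the left end, arm 4.07 m, giving F × 4.07 clockwise.
Στ = 0 ⇒ F × 4.07 = 1856 ⇒ F = 1856 / 4.07 = 456 N.

F ≈ 456 N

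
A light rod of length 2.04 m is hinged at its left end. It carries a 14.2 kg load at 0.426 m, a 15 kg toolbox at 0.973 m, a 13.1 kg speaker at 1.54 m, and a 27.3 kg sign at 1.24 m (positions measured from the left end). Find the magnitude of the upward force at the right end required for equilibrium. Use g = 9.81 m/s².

F ≈ 359 N

Taking torques about the left end:
Load: 14.2 × 9.81 = 139.3 N down at 0.426 m → arm 0.426 m, τ = 139.3 × 0.426 = 59.34 N·m clockwise.
Toolbox: 15 × 9.81 = 147.2 N down at 0.973 m → arm 0.973 m, τ = 147.2 × 0.973 = 143.2 N·m clockwise.
Speaker: 13.1 × 9.81 = 128.5 N down at 1.54 m → arm 1.54 m, τ = 128.5 × 1.54 = 197.9 N·m clockwise.
Sign: 27.3 × 9.81 = 267.8 N down at 1.24 m → arm 1.24 m, τ = 267.8 × 1.24 = 332.1 N·m clockwise.
Net moment of the loads = 732.5 N·m clockwise.
The upward force F acts at the right end, arm 2.04 m, giving F × 2.04 counterclockwise.
Στ = 0 ⇒ F × 2.04 = 732.5 ⇒ F = 732.5 / 2.04 = 359 N.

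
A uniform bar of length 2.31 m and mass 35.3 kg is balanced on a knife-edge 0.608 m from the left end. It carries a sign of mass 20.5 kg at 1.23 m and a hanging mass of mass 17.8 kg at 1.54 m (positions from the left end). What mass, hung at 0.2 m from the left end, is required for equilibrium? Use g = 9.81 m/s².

m ≈ 119 kg

Take moments about the knife-edge (at 0.608 m from the left end).
Beam weight: 35.3 × 9.81 = 346.3 N down at 1.155 m → arm 0.547 m, τ = 346.3 × 0.547 = 189.4 N·m clockwise.
Sign: 20.5 × 9.81 = 201.1 N down at 1.23 m → arm 0.622 m, τ = 201.1 × 0.622 = 125.1 N·m clockwise.
Hanging mass: 17.8 × 9.81 = 174.6 N down at 1.54 m → arm 0.932 m, τ = 174.6 × 0.932 = 162.7 N·m clockwise.
Net moment of known loads = 477.2 N·m clockwise.
An unknown mass m at 0.2 m has arm 0.408 m; its moment is m·g·0.408 counterclockwise.
For rotational equilibrium, m × 9.81 × 0.408 = 477.2, so m = 477.2 / (9.81 × 0.408) = 119 kg.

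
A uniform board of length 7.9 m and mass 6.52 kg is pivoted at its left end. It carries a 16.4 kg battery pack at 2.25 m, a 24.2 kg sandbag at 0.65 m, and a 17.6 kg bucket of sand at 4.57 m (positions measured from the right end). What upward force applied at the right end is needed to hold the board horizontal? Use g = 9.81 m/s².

F ≈ 438 N

Take moments about the left end.
Beam weight: 6.52 × 9.81 = 63.96 N down at 3.95 m → arm 3.95 m, τ = 63.96 × 3.95 = 252.6 N·m clockwise.
Battery pack: 16.4 × 9.81 = 160.9 N down at 2.25 m → arm 5.65 m, τ = 160.9 × 5.65 = 909.1 N·m clockwise.
Sandbag: 24.2 × 9.81 = 237.4 N down at 0.65 m → arm 7.25 m, τ = 237.4 × 7.25 = 1721 N·m clockwise.
Bucket of sand: 17.6 × 9.81 = 172.7 N down at 4.57 m → arm 3.33 m, τ = 172.7 × 3.33 = 575.1 N·m clockwise.
Net moment of the loads = 3458 N·m clockwise.
The upward force F acts at the right end, arm 7.9 m, giving F × 7.9 counterclockwise.
Στ = 0 ⇒ F × 7.9 = 3458 ⇒ F = 3458 / 7.9 = 438 N.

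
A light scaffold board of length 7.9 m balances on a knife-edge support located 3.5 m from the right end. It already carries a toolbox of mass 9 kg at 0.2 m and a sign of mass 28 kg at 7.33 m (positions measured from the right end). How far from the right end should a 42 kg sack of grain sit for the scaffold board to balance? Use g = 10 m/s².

x ≈ 1.65 m from the right end

About the knife-edge support (at 3.5 m from the right end):
Toolbox: 9 × 10 = 90 N down at 0.2 m → arm 3.3 m, τ = 90 × 3.3 = 297 N·m clockwise.
Sign: 28 × 10 = 280 N down at 7.33 m → arm 3.83 m, τ = 280 × 3.83 = 1072 N·m counterclockwise.
Net moment of existing loads = 775 N·m counterclockwise.
The sack of grain weighs 42 × 10 = 420 N and must supply an equal clockwise moment, so its lever arm about the knife-edge support is 775 / 420 = 1.85 m.
That puts it at 3.5 − 1.85 = 1.65 m from the right end.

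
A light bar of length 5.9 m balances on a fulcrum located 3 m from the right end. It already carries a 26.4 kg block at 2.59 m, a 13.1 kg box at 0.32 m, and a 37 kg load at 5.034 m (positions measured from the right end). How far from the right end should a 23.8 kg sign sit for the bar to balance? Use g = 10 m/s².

x ≈ 1.77 m from the right end

Take moments about the fulcrum (at 3 m from the right end).
Block: 26.4 × 10 = 264 N down at 2.59 m → arm 0.41 m, τ = 264 × 0.41 = 108.2 N·m clockwise.
Box: 13.1 × 10 = 131 N down at 0.32 m → arm 2.68 m, τ = 131 × 2.68 = 351.1 N·m clockwise.
Load: 37 × 10 = 370 N down at 5.034 m → arm 2.034 m, τ = 370 × 2.034 = 752.6 N·m counterclockwise.
Net moment of existing loads = 293.3 N·m counterclockwise.
The sign weighs 23.8 × 10 = 238 N and must supply an equal clockwise moment, so its lever arm about the fulcrum is 293.3 / 238 = 1.23 m.
That puts it at 3 − 1.23 = 1.77 m from the right end.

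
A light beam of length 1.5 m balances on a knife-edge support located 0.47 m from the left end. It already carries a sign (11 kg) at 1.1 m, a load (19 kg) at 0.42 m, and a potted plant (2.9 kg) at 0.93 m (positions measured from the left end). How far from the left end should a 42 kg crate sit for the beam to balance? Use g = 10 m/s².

About the knife-edge support (at 0.47 m from the left end):
Sign: 11 × 10 = 110 N down at 1.1 m → arm 0.63 m, τ = 110 × 0.63 = 69.3 N·m clockwise.
Load: 19 × 10 = 190 N down at 0.42 m → arm 0.05 m, τ = 190 × 0.05 = 9.5 N·m counterclockwise.
Potted plant: 2.9 × 10 = 29 N down at 0.93 m → arm 0.46 m, τ = 29 × 0.46 = 13.34 N·m clockwise.
Net moment of existing loads = 73.14 N·m clockwise.
The crate weighs 42 × 10 = 420 N and must supply an equal counterclockwise moment, so its lever arm about the knife-edge support is 73.14 / 420 = 0.174 m.
That puts it at 0.47 − 0.174 = 0.296 m from the left end.

x ≈ 0.296 m from the left end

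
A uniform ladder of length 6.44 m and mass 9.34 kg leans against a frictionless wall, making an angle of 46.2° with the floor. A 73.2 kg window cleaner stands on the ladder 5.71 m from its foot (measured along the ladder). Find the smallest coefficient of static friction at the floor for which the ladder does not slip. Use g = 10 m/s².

Sum moments about the foot of the ladder (the floor normal and friction both act there and drop out).
Ladder weight 9.34×10 = 93.4 N acts at 3.22 m along the ladder; its horizontal arm is 3.22·cos46.2° = 2.229 m → τ = 208.2 N·m clockwise.
Window cleaner: 73.2×10 = 732 N at 5.71 m → arm 3.952 m → τ = 2893 N·m clockwise.
Wall normal N acts horizontally at the top; its moment arm is the height L sinθ = 6.44·sin46.2° = 4.648 m, counterclockwise.
Στ = 0 ⇒ N × 4.648 = 3101 ⇒ N = 667.2 N.
ΣFx = 0 ⇒ f = N_wall = 667.2 N. ΣFy = 0 ⇒ N_floor = 825.4 N.
μ_min = f / N_floor = 667.2 / 825.4 = 0.808.

μ_min ≈ 0.808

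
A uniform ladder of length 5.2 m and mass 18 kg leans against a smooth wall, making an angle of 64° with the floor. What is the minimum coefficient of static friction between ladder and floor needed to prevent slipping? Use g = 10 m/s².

μ_min ≈ 0.244

Sum moments about the foot of the ladder (the floor normal and friction both act there and drop out).
Ladder weight 18×10 = 180 N acts at 2.6 m along the ladder; its horizontal arm is 2.6·cos64° = 1.14 m → τ = 205.2 N·m clockwise.
Wall normal N acts horizontally at the top; its moment arm is the height L sinθ = 5.2·sin64° = 4.674 m, counterclockwise.
For rotational equilibrium, N × 4.674 = 205.2, so N = 43.9 N.
ΣFx = 0 ⇒ f = N_wall = 43.9 N. ΣFy = 0 ⇒ N_floor = 180 N.
μ_min = f / N_floor = 43.9 / 180 = 0.244.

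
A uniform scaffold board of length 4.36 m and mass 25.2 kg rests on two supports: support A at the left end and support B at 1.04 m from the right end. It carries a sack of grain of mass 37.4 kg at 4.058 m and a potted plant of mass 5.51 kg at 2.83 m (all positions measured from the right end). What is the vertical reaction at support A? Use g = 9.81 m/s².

R_A ≈ 448 N

Choose support B as the axis so its reaction then has zero moment arm.
Beam weight: 25.2 × 9.81 = 247.2 N down at 2.18 m → arm 1.14 m, τ = 247.2 × 1.14 = 281.8 N·m counterclockwise.
Sack of grain: 37.4 × 9.81 = 366.9 N down at 4.058 m → arm 3.018 m, τ = 366.9 × 3.018 = 1107 N·m counterclockwise.
Potted plant: 5.51 × 9.81 = 54.05 N down at 2.83 m → arm 1.79 m, τ = 54.05 × 1.79 = 96.75 N·m counterclockwise.
Net load moment about support B = 1486 N·m counterclockwise.
Reaction R at support A is upward at 4.36 m, arm 3.32 m → moment R × 3.32 clockwise.
Balancing moments: R × 3.32 = 1486, giving R = 448 N.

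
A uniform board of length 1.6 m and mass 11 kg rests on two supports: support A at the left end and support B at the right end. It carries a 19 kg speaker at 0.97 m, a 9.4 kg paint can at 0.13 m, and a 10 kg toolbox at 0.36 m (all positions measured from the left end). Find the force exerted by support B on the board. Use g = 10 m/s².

Taking torques about support A:
Beam weight: 11 × 10 = 110 N down at 0.8 m → arm 0.8 m, τ = 110 × 0.8 = 88 N·m clockwise.
Speaker: 19 × 10 = 190 N down at 0.97 m → arm 0.97 m, τ = 190 × 0.97 = 184.3 N·m clockwise.
Paint can: 9.4 × 10 = 94 N down at 0.13 m → arm 0.13 m, τ = 94 × 0.13 = 12.22 N·m clockwise.
Toolbox: 10 × 10 = 100 N down at 0.36 m → arm 0.36 m, τ = 100 × 0.36 = 36 N·m clockwise.
Net load moment about support A = 320.5 N·m clockwise.
Reaction R at support B is upward at 1.6 m, arm 1.6 m → moment R × 1.6 counterclockwise.
Setting net torque to zero: R × 1.6 = 320.5 → R = 200 N.

R_B ≈ 200 N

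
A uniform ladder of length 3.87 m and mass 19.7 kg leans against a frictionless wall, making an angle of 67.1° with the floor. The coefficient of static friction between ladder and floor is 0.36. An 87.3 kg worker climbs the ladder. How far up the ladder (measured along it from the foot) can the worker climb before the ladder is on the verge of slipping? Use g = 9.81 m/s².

Choose the foot of the ladder as the axis so the floor normal and friction both act there and drop out.
Ladder weight 19.7×9.81 = 193.3 N acts at 1.935 m along the ladder; its horizontal arm is 1.935·cos67.1° = 0.753 m → τ = 145.6 N·m clockwise.
Worker weight 87.3×9.81 = 856.4 N at distance d → arm d·cos67.1° → τ = 856.4·d·0.3891 clockwise.
Wall normal N at the top has arm L sinθ = 3.565 m counterclockwise, so Στ = 0 gives N·3.565 = 145.6 + 333.2·d.
ΣFy = 0 ⇒ N_floor = 1050 N, so the maximum friction is μ_s·N_floor = 0.36×1050 = 378 N. ΣFx = 0 ⇒ N_wall = f, so at the slipping point N = 378 N.
Substituting: 378×3.565 = 145.6 + 333.2·d ⇒ d = (1348 − 145.6) / 333.2 = 3.61 m.

d ≈ 3.61 m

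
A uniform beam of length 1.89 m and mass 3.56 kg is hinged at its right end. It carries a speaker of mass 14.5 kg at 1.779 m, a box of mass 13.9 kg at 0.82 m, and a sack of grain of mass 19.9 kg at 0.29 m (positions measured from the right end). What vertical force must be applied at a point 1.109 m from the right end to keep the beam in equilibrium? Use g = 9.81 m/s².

F ≈ 410 N

Taking torques about the right end:
Beam weight: 3.56 × 9.81 = 34.92 N down at 0.945 m → arm 0.945 m, τ = 34.92 × 0.945 = 33 N·m counterclockwise.
Speaker: 14.5 × 9.81 = 142.2 N down at 1.779 m → arm 1.779 m, τ = 142.2 × 1.779 = 253 N·m counterclockwise.
Box: 13.9 × 9.81 = 136.4 N down at 0.82 m → arm 0.82 m, τ = 136.4 × 0.82 = 111.8 N·m counterclockwise.
Sack of grain: 19.9 × 9.81 = 195.2 N down at 0.29 m → arm 0.29 m, τ = 195.2 × 0.29 = 56.61 N·m counterclockwise.
Net moment of the loads = 454.4 N·m counterclockwise.
The upward force F acts at a point 1.109 m from the right end, arm 1.109 m, giving F × 1.109 clockwise.
Setting net torque to zero: F × 1.109 = 454.4 → F = 454.4 / 1.109 = 410 N.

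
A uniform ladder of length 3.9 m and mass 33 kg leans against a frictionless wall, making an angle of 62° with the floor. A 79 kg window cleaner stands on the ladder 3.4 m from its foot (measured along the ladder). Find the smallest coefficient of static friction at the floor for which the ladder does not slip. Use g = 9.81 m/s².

μ_min ≈ 0.405

Take moments about the foot of the ladder.
Ladder weight 33×9.81 = 323.7 N acts at 1.95 m along the ladder; its horizontal arm is 1.95·cos62° = 0.9155 m → τ = 296.3 N·m clockwise.
Window cleaner: 79×9.81 = 775 N at 3.4 m → arm 1.596 m → τ = 1237 N·m clockwise.
Wall normal N acts horizontally at the top; its moment arm is the height L sinθ = 3.9·sin62° = 3.443 m, counterclockwise.
Στ = 0 ⇒ N × 3.443 = 1533 ⇒ N = 445.3 N.
ΣFx = 0 ⇒ f = N_wall = 445.3 N. ΣFy = 0 ⇒ N_floor = 1099 N.
μ_min = f / N_floor = 445.3 / 1099 = 0.405.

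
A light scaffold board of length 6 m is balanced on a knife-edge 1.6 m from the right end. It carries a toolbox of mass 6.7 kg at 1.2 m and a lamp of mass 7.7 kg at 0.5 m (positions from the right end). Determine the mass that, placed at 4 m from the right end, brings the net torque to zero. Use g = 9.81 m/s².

Take moments about the knife-edge (at 1.6 m from the right end).
Toolbox: 6.7 × 9.81 = 65.73 N down at 1.2 m → arm 0.4 m, τ = 65.73 × 0.4 = 26.29 N·m clockwise.
Lamp: 7.7 × 9.81 = 75.54 N down at 0.5 m → arm 1.1 m, τ = 75.54 × 1.1 = 83.09 N·m clockwise.
Net moment of known loads = 109.4 N·m clockwise.
An unknown mass m at 4 m has arm 2.4 m; its moment is m·g·2.4 counterclockwise.
Στ = 0 ⇒ m × 9.81 × 2.4 = 109.4 ⇒ m = 109.4 / (9.81 × 2.4) = 4.65 kg.

m ≈ 4.65 kg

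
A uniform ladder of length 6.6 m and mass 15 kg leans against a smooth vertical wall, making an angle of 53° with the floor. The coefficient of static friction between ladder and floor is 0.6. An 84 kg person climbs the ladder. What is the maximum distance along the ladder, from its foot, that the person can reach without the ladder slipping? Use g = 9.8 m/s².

About the foot of the ladder:
Ladder weight 15×9.8 = 147 N acts at 3.3 m along the ladder; its horizontal arm is 3.3·cos53° = 1.986 m → τ = 291.9 N·m clockwise.
Person weight 84×9.8 = 823.2 N at distance d → arm d·cos53° → τ = 823.2·d·0.6018 clockwise.
Wall normal N at the top has arm L sinθ = 5.271 m counterclockwise, so Στ = 0 gives N·5.271 = 291.9 + 495.4·d.
ΣFy = 0 ⇒ N_floor = 970.2 N, so the maximum friction is μ_s·N_floor = 0.6×970.2 = 582.1 N. ΣFx = 0 ⇒ N_wall = f, so at the slipping point N = 582.1 N.
Substituting: 582.1×5.271 = 291.9 + 495.4·d ⇒ d = (3068 − 291.9) / 495.4 = 5.6 m.

d ≈ 5.6 m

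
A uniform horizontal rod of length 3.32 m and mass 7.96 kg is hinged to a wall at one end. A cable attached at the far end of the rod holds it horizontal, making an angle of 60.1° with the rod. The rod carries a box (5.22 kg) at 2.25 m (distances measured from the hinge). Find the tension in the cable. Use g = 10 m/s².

Choose the hinge as the axis so the unknown hinge reaction has zero arm there.
Beam weight: 7.96 × 10 = 79.6 N down at 1.66 m → arm 1.66 m, τ = 79.6 × 1.66 = 132.1 N·m clockwise.
Box: 5.22 × 10 = 52.2 N down at 2.25 m → arm 2.25 m, τ = 52.2 × 2.25 = 117.5 N·m clockwise.
Total clockwise load moment = 249.6 N·m.
The cable tension T acts at 3.32 m; only its component perpendicular to the rod, T sinθ, produces torque. sin 60.1° = 0.8669.
Setting net torque to zero: T × 3.32 × 0.8669 = 249.6 → T = 249.6 / 2.878 = 86.7 N.

T ≈ 86.7 N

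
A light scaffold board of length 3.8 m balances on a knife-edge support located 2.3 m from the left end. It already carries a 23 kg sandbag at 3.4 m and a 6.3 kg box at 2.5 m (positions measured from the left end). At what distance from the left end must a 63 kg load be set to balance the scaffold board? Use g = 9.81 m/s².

Choose the knife-edge support (at 2.3 m from the left end) as the axis so the support reaction has zero arm there.
Sandbag: 23 × 9.81 = 225.6 N down at 3.4 m → arm 1.1 m, τ = 225.6 × 1.1 = 248.2 N·m clockwise.
Box: 6.3 × 9.81 = 61.8 N down at 2.5 m → arm 0.2 m, τ = 61.8 × 0.2 = 12.36 N·m clockwise.
Net moment of existing loads = 260.6 N·m clockwise.
The load weighs 63 × 9.81 = 618 N and must supply an equal counterclockwise moment, so its lever arm about the knife-edge support is 260.6 / 618 = 0.422 m.
That puts it at 2.3 − 0.422 = 1.88 m from the left end.

x ≈ 1.88 m from the left end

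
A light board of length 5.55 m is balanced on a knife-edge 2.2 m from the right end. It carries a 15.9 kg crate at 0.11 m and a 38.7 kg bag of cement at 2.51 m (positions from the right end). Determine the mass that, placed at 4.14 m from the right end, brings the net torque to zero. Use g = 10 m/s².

m ≈ 10.9 kg

Choose the knife-edge (at 2.2 m from the right end) as the axis so the support reaction has zero arm there.
Crate: 15.9 × 10 = 159 N down at 0.11 m → arm 2.09 m, τ = 159 × 2.09 = 332.3 N·m clockwise.
Bag of cement: 38.7 × 10 = 387 N down at 2.51 m → arm 0.31 m, τ = 387 × 0.31 = 120 N·m counterclockwise.
Net moment of known loads = 212.3 N·m clockwise.
An unknown mass m at 4.14 m has arm 1.94 m; its moment is m·g·1.94 counterclockwise.
Balancing moments: m × 10 × 1.94 = 212.3, giving m = 212.3 / (10 × 1.94) = 10.9 kg.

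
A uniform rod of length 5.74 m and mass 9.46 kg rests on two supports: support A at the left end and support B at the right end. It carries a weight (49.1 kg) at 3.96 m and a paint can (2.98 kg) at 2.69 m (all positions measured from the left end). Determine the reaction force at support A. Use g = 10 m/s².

Choose support B as the axis so its reaction then has zero moment arm.
Beam weight: 9.46 × 10 = 94.6 N down at 2.87 m → arm 2.87 m, τ = 94.6 × 2.87 = 271.5 N·m counterclockwise.
Weight: 49.1 × 10 = 491 N down at 3.96 m → arm 1.78 m, τ = 491 × 1.78 = 874 N·m counterclockwise.
Paint can: 2.98 × 10 = 29.8 N down at 2.69 m → arm 3.05 m, τ = 29.8 × 3.05 = 90.89 N·m counterclockwise.
Net load moment about support B = 1236 N·m counterclockwise.
Reaction R at support A is upward at 0 m, arm 5.74 m → moment R × 5.74 clockwise.
Balancing moments: R × 5.74 = 1236, giving R = 215 N.

R_A ≈ 215 N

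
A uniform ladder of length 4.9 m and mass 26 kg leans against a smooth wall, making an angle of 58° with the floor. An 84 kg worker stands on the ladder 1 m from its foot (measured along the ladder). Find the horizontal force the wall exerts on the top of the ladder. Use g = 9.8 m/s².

N_wall ≈ 185 N

Take moments about the foot of the ladder.
Ladder weight 26×9.8 = 254.8 N acts at 2.45 m along the ladder; its horizontal arm is 2.45·cos58° = 1.298 m → τ = 330.7 N·m clockwise.
Worker: 84×9.8 = 823.2 N at 1 m → arm 0.5299 m → τ = 436.2 N·m clockwise.
Wall normal N acts horizontally at the top; its moment arm is the height L sinθ = 4.9·sin58° = 4.155 m, counterclockwise.
Balancing moments: N × 4.155 = 766.9, giving N = 185 N.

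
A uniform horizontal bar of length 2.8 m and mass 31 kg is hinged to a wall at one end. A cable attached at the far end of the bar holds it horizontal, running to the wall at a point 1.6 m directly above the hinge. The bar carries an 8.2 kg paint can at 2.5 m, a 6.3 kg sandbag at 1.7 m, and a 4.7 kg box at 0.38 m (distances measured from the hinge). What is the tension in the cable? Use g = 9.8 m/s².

Sum moments about the hinge (the unknown hinge reaction has zero arm there).
Beam weight: 31 × 9.8 = 303.8 N down at 1.4 m → arm 1.4 m, τ = 303.8 × 1.4 = 425.3 N·m clockwise.
Paint can: 8.2 × 9.8 = 80.36 N down at 2.5 m → arm 2.5 m, τ = 80.36 × 2.5 = 200.9 N·m clockwise.
Sandbag: 6.3 × 9.8 = 61.74 N down at 1.7 m → arm 1.7 m, τ = 61.74 × 1.7 = 105 N·m clockwise.
Box: 4.7 × 9.8 = 46.06 N down at 0.38 m → arm 0.38 m, τ = 46.06 × 0.38 = 17.5 N·m clockwise.
Total clockwise load moment = 748.7 N·m.
The cable tension T acts at 2.8 m; only its component perpendicular to the bar, T sinθ, produces torque. sinθ = h/√(h²+d²) = 1.6/√(1.6²+2.8²) = 0.4961.
Setting net torque to zero: T × 2.8 × 0.4961 = 748.7 → T = 748.7 / 1.389 = 539 N.

T ≈ 539 N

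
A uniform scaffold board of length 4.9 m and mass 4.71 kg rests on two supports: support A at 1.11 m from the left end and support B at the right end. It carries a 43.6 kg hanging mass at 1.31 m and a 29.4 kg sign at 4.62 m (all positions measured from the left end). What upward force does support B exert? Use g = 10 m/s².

R_B ≈ 312 N

Taking torques about support A:
Beam weight: 4.71 × 10 = 47.1 N down at 2.45 m → arm 1.34 m, τ = 47.1 × 1.34 = 63.11 N·m clockwise.
Hanging mass: 43.6 × 10 = 436 N down at 1.31 m → arm 0.2 m, τ = 436 × 0.2 = 87.2 N·m clockwise.
Sign: 29.4 × 10 = 294 N down at 4.62 m → arm 3.51 m, τ = 294 × 3.51 = 1032 N·m clockwise.
Net load moment about support A = 1182 N·m clockwise.
Reaction R at support B is upward at 4.9 m, arm 3.79 m → moment R × 3.79 counterclockwise.
Setting net torque to zero: R × 3.79 = 1182 → R = 312 N.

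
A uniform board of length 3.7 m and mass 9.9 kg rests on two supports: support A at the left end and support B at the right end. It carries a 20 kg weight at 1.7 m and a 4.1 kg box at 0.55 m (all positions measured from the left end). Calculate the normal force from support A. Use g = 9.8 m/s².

Sum moments about support B (its reaction then has zero moment arm).
Beam weight: 9.9 × 9.8 = 97.02 N down at 1.85 m → arm 1.85 m, τ = 97.02 × 1.85 = 179.5 N·m counterclockwise.
Weight: 20 × 9.8 = 196 N down at 1.7 m → arm 2 m, τ = 196 × 2 = 392 N·m counterclockwise.
Box: 4.1 × 9.8 = 40.18 N down at 0.55 m → arm 3.15 m, τ = 40.18 × 3.15 = 126.6 N·m counterclockwise.
Net load moment about support B = 698.1 N·m counterclockwise.
Reaction R at support A is upward at 0 m, arm 3.7 m → moment R × 3.7 clockwise.
Setting net torque to zero: R × 3.7 = 698.1 → R = 189 N.

R_A ≈ 189 N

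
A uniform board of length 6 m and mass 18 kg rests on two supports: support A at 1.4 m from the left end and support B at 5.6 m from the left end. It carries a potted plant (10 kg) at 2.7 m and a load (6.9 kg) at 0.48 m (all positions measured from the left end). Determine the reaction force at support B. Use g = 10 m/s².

R_B ≈ 84.4 N

Take moments about support A.
Beam weight: 18 × 10 = 180 N down at 3 m → arm 1.6 m, τ = 180 × 1.6 = 288 N·m clockwise.
Potted plant: 10 × 10 = 100 N down at 2.7 m → arm 1.3 m, τ = 100 × 1.3 = 130 N·m clockwise.
Load: 6.9 × 10 = 69 N down at 0.48 m → arm 0.92 m, τ = 69 × 0.92 = 63.48 N·m counterclockwise.
Net load moment about support A = 354.5 N·m clockwise.
Reaction R at support B is upward at 5.6 m, arm 4.2 m → moment R × 4.2 counterclockwise.
Στ = 0 ⇒ R × 4.2 = 354.5 ⇒ R = 84.4 N.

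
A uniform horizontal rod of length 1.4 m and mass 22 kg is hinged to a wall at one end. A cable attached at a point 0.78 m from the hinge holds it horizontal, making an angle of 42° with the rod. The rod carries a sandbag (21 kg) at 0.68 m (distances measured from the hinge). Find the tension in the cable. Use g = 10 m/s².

Sum moments about the hinge (the unknown hinge reaction has zero arm there).
Beam weight: 22 × 10 = 220 N down at 0.7 m → arm 0.7 m, τ = 220 × 0.7 = 154 N·m clockwise.
Sandbag: 21 × 10 = 210 N down at 0.68 m → arm 0.68 m, τ = 210 × 0.68 = 142.8 N·m clockwise.
Total clockwise load moment = 296.8 N·m.
The cable tension T acts at 0.78 m; only its component perpendicular to the rod, T sinθ, produces torque. sin 42° = 0.6691.
For rotational equilibrium, T × 0.78 × 0.6691 = 296.8, so T = 296.8 / 0.5219 = 569 N.

T ≈ 569 N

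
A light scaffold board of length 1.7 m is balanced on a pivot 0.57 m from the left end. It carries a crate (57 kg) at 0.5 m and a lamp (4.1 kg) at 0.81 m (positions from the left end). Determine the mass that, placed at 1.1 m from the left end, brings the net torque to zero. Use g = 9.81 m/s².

Take moments about the pivot (at 0.57 m from the left end).
Crate: 57 × 9.81 = 559.2 N down at 0.5 m → arm 0.07 m, τ = 559.2 × 0.07 = 39.14 N·m counterclockwise.
Lamp: 4.1 × 9.81 = 40.22 N down at 0.81 m → arm 0.24 m, τ = 40.22 × 0.24 = 9.653 N·m clockwise.
Net moment of known loads = 29.49 N·m counterclockwise.
An unknown mass m at 1.1 m has arm 0.53 m; its moment is m·g·0.53 clockwise.
For rotational equilibrium, m × 9.81 × 0.53 = 29.49, so m = 29.49 / (9.81 × 0.53) = 5.67 kg.

m ≈ 5.67 kg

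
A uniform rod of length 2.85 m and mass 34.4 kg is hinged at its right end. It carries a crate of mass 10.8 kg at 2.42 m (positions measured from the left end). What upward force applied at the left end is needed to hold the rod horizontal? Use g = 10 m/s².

About the right end:
Beam weight: 34.4 × 10 = 344 N down at 1.425 m → arm 1.425 m, τ = 344 × 1.425 = 490.2 N·m counterclockwise.
Crate: 10.8 × 10 = 108 N down at 2.42 m → arm 0.43 m, τ = 108 × 0.43 = 46.44 N·m counterclockwise.
Net moment of the loads = 536.6 N·m counterclockwise.
The upward force F acts at the left end, arm 2.85 m, giving F × 2.85 clockwise.
Setting net torque to zero: F × 2.85 = 536.6 → F = 536.6 / 2.85 = 188 N.

F ≈ 188 N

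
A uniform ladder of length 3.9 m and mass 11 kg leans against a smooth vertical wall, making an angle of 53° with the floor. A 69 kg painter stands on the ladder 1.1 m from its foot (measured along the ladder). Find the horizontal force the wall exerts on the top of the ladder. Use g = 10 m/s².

N_wall ≈ 188 N

About the foot of the ladder:
Ladder weight 11×10 = 110 N acts at 1.95 m along the ladder; its horizontal arm is 1.95·cos53° = 1.174 m → τ = 129.1 N·m clockwise.
Painter: 69×10 = 690 N at 1.1 m → arm 0.662 m → τ = 456.8 N·m clockwise.
Wall normal N acts horizontally at the top; its moment arm is the height L sinθ = 3.9·sin53° = 3.115 m, counterclockwise.
For rotational equilibrium, N × 3.115 = 585.9, so N = 188 N.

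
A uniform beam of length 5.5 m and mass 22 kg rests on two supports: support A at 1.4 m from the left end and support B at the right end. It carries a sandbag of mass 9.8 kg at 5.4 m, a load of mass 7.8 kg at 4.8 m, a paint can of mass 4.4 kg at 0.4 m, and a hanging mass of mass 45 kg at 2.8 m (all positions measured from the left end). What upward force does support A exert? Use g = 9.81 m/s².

R_A ≈ 505 N

About support B:
Beam weight: 22 × 9.81 = 215.8 N down at 2.75 m → arm 2.75 m, τ = 215.8 × 2.75 = 593.5 N·m counterclockwise.
Sandbag: 9.8 × 9.81 = 96.14 N down at 5.4 m → arm 0.1 m, τ = 96.14 × 0.1 = 9.614 N·m counterclockwise.
Load: 7.8 × 9.81 = 76.52 N down at 4.8 m → arm 0.7 m, τ = 76.52 × 0.7 = 53.56 N·m counterclockwise.
Paint can: 4.4 × 9.81 = 43.16 N down at 0.4 m → arm 5.1 m, τ = 43.16 × 5.1 = 220.1 N·m counterclockwise.
Hanging mass: 45 × 9.81 = 441.5 N down at 2.8 m → arm 2.7 m, τ = 441.5 × 2.7 = 1192 N·m counterclockwise.
Net load moment about support B = 2069 N·m counterclockwise.
Reaction R at support A is upward at 1.4 m, arm 4.1 m → moment R × 4.1 clockwise.
Setting net torque to zero: R × 4.1 = 2069 → R = 505 N.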